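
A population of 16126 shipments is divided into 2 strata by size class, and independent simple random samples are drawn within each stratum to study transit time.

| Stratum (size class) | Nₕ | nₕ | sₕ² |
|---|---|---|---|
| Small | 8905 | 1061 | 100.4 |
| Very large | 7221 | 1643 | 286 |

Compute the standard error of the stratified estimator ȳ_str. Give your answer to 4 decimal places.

Var(ȳ_str) = Σₕ Wₕ²(1 − fₕ)sₕ²/nₕ with Wₕ = Nₕ/N, N = 16126.
Small: Wₕ = 0.55221382; term = 0.55221382²·(1 − 0.11914655)·100.4/1061 = 0.025417716.
Very large: Wₕ = 0.44778618; term = 0.44778618²·(1 − 0.22753081)·286/1643 = 0.026961932.
Sum = 0.052379648.
SE = √(0.052379648) = 0.2289.

0.2289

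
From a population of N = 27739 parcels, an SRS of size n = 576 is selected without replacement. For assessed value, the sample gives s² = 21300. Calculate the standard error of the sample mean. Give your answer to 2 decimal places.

Under SRS without replacement, Var(ȳ) = (1 − f)·s²/n with f = n/N = 576/27739 = 0.02076499.
Var(ȳ) = (1 − 0.02076499)·21300/576 = 0.97923501·36.979167 = 36.211295.
SE(ȳ) = √(36.211295) = 6.02.

6.02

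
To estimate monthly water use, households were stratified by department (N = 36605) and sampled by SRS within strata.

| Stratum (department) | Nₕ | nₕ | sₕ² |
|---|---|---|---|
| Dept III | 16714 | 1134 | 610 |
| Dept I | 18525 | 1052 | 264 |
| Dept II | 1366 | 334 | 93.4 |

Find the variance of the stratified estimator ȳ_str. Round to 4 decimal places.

0.1655

Var(ȳ_str) = Σₕ Wₕ²(1 − fₕ)sₕ²/nₕ with Wₕ = Nₕ/N, N = 36605.
Dept III: Wₕ = 0.45660429; term = 0.45660429²·(1 − 0.06784731)·610/1134 = 0.10454032.
Dept I: Wₕ = 0.50607840; term = 0.50607840²·(1 − 0.05678812)·264/1052 = 0.060622391.
Dept II: Wₕ = 0.03731731; term = 0.03731731²·(1 − 0.24450952)·93.4/334 = 2.9420496 × 10^-4.
Sum = 0.16545692.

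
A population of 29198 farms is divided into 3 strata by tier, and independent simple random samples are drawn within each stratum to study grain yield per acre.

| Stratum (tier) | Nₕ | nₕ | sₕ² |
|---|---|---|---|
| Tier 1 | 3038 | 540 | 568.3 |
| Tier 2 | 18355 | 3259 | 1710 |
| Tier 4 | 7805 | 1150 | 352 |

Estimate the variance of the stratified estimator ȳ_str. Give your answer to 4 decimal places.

0.1986

Var(ȳ_str) = Σₕ Wₕ²(1 − fₕ)sₕ²/nₕ with Wₕ = Nₕ/N, N = 29198.
Tier 1: Wₕ = 0.10404822; term = 0.10404822²·(1 − 0.17774852)·568.3/540 = 0.0093682375.
Tier 2: Wₕ = 0.62863895; term = 0.62863895²·(1 − 0.17755380)·1710/3259 = 0.17053826.
Tier 4: Wₕ = 0.26731283; term = 0.26731283²·(1 − 0.14734145)·352/1150 = 0.018649173.
Sum = 0.19855567.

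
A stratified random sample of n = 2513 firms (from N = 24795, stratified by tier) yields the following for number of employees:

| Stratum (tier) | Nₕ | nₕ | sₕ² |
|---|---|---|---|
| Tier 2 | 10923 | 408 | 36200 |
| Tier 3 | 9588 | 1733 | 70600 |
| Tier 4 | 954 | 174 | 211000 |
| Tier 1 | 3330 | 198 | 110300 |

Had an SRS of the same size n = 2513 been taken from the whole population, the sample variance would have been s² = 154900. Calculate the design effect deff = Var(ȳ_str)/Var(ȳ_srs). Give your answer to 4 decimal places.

Var(ȳ_str) = Σ Wₕ²(1−fₕ)sₕ²/nₕ with Wₕ = Nₕ/24795:
  Tier 2: (10923/24795)²·(1−408/10923)·36200/408 = 16.575681
  Tier 3: (9588/24795)²·(1−1733/9588)·70600/1733 = 4.9905927
  Tier 4: (954/24795)²·(1−174/954)·211000/174 = 1.467736
  Tier 1: (3330/24795)²·(1−198/3330)·110300/198 = 9.4503541
  → Var(ȳ_str) = 32.484364.
Var(ȳ_srs) = (1 − 2513/24795)·154900/2513 = 55.392247.
deff = 32.484364 / 55.392247 = 0.5864.

0.5864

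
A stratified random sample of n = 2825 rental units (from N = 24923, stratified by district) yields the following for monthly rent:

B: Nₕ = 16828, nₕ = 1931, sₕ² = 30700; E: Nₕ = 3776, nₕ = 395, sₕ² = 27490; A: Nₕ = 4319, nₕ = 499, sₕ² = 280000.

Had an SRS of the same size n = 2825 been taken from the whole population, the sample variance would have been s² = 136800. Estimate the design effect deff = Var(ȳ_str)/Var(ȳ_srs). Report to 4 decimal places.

Var(ȳ_str) = Σ Wₕ²(1−fₕ)sₕ²/nₕ with Wₕ = Nₕ/24923:
  B: (16828/24923)²·(1−1931/16828)·30700/1931 = 6.4163314
  E: (3776/24923)²·(1−395/3776)·27490/395 = 1.430389
  A: (4319/24923)²·(1−499/4319)·280000/499 = 14.90402
  → Var(ȳ_str) = 22.75074.
Var(ȳ_srs) = (1 − 2825/24923)·136800/2825 = 42.935873.
deff = 22.75074 / 42.935873 = 0.5299.

0.5299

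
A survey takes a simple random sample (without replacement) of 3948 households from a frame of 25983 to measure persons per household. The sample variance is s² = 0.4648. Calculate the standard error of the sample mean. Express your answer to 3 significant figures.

0.00999

Under SRS without replacement, Var(ȳ) = (1 − f)·s²/n with f = n/N = 3948/25983 = 0.15194550.
Var(ȳ) = (1 − 0.15194550)·0.4648/3948 = 0.84805450·1.177305 × 10^-4 = 9.9841877 × 10^-5.
SE(ȳ) = √(9.9841877 × 10^-5) = 0.00999.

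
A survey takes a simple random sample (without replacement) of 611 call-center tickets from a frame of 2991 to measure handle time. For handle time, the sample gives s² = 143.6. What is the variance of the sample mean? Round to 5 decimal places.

0.18701

Under SRS without replacement, Var(ȳ) = (1 − f)·s²/n with f = n/N = 611/2991 = 0.20427951.
Var(ȳ) = (1 − 0.20427951)·143.6/611 = 0.79572049·0.23502455 = 0.18701385.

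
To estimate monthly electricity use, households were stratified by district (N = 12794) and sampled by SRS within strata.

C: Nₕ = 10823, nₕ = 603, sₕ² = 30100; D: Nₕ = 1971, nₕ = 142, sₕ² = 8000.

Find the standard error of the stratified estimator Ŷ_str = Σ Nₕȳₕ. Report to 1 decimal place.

75660.3

Var(Ŷ_str) = Σₕ Nₕ²(1 − fₕ)sₕ²/nₕ.
C: 10823²·(1 − 603/10823)·30100/603 = 5.5213813 × 10^9.
D: 1971²·(1 − 142/1971)·8000/142 = 2.0309628 × 10^8.
Sum = 5.7244776 × 10^9.
SE = √(5.7244776 × 10^9) = 75660.3.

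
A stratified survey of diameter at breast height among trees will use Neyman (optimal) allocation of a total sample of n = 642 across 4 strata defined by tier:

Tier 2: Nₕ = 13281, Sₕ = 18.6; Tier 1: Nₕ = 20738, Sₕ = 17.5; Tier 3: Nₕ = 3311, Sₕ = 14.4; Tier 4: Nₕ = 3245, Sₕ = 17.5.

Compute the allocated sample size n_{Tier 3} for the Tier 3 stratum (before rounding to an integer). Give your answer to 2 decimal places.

42.85

Neyman allocation: nₕ = n·NₕSₕ / Σⱼ NⱼSⱼ.
Σ NⱼSⱼ = 13281·18.6 + 20738·17.5 + 3311·14.4 + 3245·17.5 = 714407.5.
n_{Tier 3} = 642·3311·14.4 / 714407.5 = 42.85.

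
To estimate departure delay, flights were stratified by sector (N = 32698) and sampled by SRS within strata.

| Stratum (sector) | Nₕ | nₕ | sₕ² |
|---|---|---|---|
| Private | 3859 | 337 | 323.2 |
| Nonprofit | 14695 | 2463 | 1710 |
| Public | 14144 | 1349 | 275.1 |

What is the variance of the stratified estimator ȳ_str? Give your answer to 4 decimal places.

0.1634

Var(ȳ_str) = Σₕ Wₕ²(1 − fₕ)sₕ²/nₕ with Wₕ = Nₕ/N, N = 32698.
Private: Wₕ = 0.11801945; term = 0.11801945²·(1 − 0.08732832)·323.2/337 = 0.01219167.
Nonprofit: Wₕ = 0.44941587; term = 0.44941587²·(1 − 0.16760803)·1710/2463 = 0.11672298.
Public: Wₕ = 0.43256468; term = 0.43256468²·(1 − 0.09537613)·275.1/1349 = 0.034518252.
Sum = 0.1634329.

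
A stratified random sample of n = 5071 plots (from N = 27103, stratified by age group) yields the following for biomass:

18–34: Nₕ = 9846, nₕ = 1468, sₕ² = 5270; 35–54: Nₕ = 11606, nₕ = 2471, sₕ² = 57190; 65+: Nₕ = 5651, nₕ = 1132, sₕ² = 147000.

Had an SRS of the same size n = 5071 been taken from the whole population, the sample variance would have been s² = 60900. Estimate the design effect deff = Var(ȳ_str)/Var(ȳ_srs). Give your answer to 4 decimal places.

Var(ȳ_str) = Σ Wₕ²(1−fₕ)sₕ²/nₕ with Wₕ = Nₕ/27103:
  18–34: (9846/27103)²·(1−1468/9846)·5270/1468 = 0.40313455
  35–54: (11606/27103)²·(1−2471/11606)·57190/2471 = 3.3404405
  65+: (5651/27103)²·(1−1132/5651)·147000/1132 = 4.5144394
  → Var(ȳ_str) = 8.2580145.
Var(ȳ_srs) = (1 − 5071/27103)·60900/5071 = 9.7624819.
deff = 8.2580145 / 9.7624819 = 0.8459.

0.8459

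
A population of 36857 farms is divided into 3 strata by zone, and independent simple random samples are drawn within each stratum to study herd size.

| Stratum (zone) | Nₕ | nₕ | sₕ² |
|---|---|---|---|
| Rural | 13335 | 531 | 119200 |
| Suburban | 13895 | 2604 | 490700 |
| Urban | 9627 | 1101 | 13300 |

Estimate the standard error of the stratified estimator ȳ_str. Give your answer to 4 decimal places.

7.1210

Var(ȳ_str) = Σₕ Wₕ²(1 − fₕ)sₕ²/nₕ with Wₕ = Nₕ/N, N = 36857.
Rural: Wₕ = 0.36180373; term = 0.36180373²·(1 − 0.03982002)·119200/531 = 28.215026.
Suburban: Wₕ = 0.37699759; term = 0.37699759²·(1 − 0.18740554)·490700/2604 = 21.763366.
Urban: Wₕ = 0.26119869; term = 0.26119869²·(1 − 0.11436585)·13300/1101 = 0.72989545.
Sum = 50.708287.
SE = √(50.708287) = 7.1210.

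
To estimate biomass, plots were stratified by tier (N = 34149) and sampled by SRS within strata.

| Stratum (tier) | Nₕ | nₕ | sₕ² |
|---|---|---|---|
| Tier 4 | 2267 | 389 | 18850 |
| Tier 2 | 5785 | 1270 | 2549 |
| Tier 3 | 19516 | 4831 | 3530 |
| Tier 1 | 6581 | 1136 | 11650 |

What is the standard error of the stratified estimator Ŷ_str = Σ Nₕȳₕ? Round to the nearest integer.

Var(Ŷ_str) = Σₕ Nₕ²(1 − fₕ)sₕ²/nₕ.
Tier 4: 2267²·(1 − 389/2267)·18850/389 = 2.0630458 × 10^8.
Tier 2: 5785²·(1 − 1270/5785)·2549/1270 = 5.2423647 × 10^7.
Tier 3: 19516²·(1 − 4831/19516)·3530/4831 = 2.0941242 × 10^8.
Tier 1: 6581²·(1 − 1136/6581)·11650/1136 = 3.674831 × 10^8.
Sum = 8.3562375 × 10^8.
SE = √(8.3562375 × 10^8) = 28907.

28907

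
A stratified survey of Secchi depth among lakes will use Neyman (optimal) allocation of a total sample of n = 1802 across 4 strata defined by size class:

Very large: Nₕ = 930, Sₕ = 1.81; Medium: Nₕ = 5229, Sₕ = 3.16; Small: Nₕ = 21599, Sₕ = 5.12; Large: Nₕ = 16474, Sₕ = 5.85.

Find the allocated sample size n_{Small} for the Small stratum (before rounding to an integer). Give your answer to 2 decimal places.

885.02

Neyman allocation: nₕ = n·NₕSₕ / Σⱼ NⱼSⱼ.
Σ NⱼSⱼ = 930·1.81 + 5229·3.16 + 21599·5.12 + 16474·5.85 = 225166.72.
n_{Small} = 1802·21599·5.12 / 225166.72 = 885.02.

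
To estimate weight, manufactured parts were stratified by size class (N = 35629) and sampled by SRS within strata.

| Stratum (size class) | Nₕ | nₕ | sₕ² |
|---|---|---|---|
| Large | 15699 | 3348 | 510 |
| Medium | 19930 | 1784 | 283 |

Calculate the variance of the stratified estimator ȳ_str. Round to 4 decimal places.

Var(ȳ_str) = Σₕ Wₕ²(1 − fₕ)sₕ²/nₕ with Wₕ = Nₕ/N, N = 35629.
Large: Wₕ = 0.44062421; term = 0.44062421²·(1 − 0.21326199)·510/3348 = 0.023267599.
Medium: Wₕ = 0.55937579; term = 0.55937579²·(1 − 0.08951330)·283/1784 = 0.045193141.
Sum = 0.06846074.

0.0685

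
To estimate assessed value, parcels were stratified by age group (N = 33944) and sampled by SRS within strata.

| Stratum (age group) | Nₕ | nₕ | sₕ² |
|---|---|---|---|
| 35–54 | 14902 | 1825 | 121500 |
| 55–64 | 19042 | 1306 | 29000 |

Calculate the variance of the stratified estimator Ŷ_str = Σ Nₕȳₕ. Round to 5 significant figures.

Var(Ŷ_str) = Σₕ Nₕ²(1 − fₕ)sₕ²/nₕ.
35–54: 14902²·(1 − 1825/14902)·121500/1825 = 1.2973767 × 10^10.
55–64: 19042²·(1 − 1306/19042)·29000/1306 = 7.4993403 × 10^9.
Sum = 2.0473107 × 10^10.

2.0473 × 10^10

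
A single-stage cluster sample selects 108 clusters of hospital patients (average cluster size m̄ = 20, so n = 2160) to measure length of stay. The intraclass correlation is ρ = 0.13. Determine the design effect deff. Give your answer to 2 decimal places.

deff = 1 + (20 − 1)·0.13 = 1 + 2.47 = 3.47.

3.47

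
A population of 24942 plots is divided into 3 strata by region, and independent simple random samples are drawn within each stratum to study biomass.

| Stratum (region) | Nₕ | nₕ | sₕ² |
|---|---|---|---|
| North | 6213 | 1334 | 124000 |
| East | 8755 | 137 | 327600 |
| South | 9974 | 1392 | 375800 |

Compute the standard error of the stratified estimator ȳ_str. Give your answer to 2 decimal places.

Var(ȳ_str) = Σₕ Wₕ²(1 − fₕ)sₕ²/nₕ with Wₕ = Nₕ/N, N = 24942.
North: Wₕ = 0.24909791; term = 0.24909791²·(1 − 0.21471109)·124000/1334 = 4.5293458.
East: Wₕ = 0.35101435; term = 0.35101435²·(1 − 0.01564820)·327600/137 = 290.01697.
South: Wₕ = 0.39988774; term = 0.39988774²·(1 − 0.13956286)·375800/1392 = 37.146069.
Sum = 331.69238.
SE = √(331.69238) = 18.21.

18.21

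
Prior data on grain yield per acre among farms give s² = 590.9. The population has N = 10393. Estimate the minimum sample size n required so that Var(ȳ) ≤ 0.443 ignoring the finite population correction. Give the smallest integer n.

Without fpc, n₀ = s²/D = 590.9/0.443 = 1333.8600.
Rounding up, n = 1334.

1334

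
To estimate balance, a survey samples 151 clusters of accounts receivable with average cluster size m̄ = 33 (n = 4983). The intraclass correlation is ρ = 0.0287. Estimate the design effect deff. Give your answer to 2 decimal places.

1.92

deff = 1 + (33 − 1)·0.0287 = 1 + 0.9184 = 1.9184.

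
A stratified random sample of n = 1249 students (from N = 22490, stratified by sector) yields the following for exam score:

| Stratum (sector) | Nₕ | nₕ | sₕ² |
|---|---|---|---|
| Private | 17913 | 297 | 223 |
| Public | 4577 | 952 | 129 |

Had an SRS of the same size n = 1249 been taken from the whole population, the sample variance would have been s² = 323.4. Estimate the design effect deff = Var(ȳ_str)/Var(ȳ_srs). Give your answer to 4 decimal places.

1.9337

Var(ȳ_str) = Σ Wₕ²(1−fₕ)sₕ²/nₕ with Wₕ = Nₕ/22490:
  Private: (17913/22490)²·(1−297/17913)·223/297 = 0.46843046
  Public: (4577/22490)²·(1−952/4577)·129/952 = 0.004444908
  → Var(ȳ_str) = 0.47287537.
Var(ȳ_srs) = (1 − 1249/22490)·323.4/1249 = 0.24454742.
deff = 0.47287537 / 0.24454742 = 1.9337.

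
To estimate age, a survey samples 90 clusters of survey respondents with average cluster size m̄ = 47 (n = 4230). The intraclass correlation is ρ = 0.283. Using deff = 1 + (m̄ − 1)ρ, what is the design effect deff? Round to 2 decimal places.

deff = 1 + (47 − 1)·0.283 = 1 + 13.018 = 14.018.

14.02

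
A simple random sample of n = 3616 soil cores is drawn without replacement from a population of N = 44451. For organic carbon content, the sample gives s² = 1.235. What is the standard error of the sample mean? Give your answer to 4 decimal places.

Under SRS without replacement, Var(ȳ) = (1 − f)·s²/n with f = n/N = 3616/44451 = 0.08134800.
Var(ȳ) = (1 − 0.08134800)·1.235/3616 = 0.91865200·3.4153761 × 10^-4 = 3.1375421 × 10^-4.
SE(ȳ) = √(3.1375421 × 10^-4) = 0.0177.

0.0177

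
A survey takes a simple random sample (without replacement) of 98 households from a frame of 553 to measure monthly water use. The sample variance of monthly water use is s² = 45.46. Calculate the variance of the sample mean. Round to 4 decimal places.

0.3817

Under SRS without replacement, Var(ȳ) = (1 − f)·s²/n with f = n/N = 98/553 = 0.17721519.
Var(ȳ) = (1 − 0.17721519)·45.46/98 = 0.82278481·0.46387755 = 0.3816714.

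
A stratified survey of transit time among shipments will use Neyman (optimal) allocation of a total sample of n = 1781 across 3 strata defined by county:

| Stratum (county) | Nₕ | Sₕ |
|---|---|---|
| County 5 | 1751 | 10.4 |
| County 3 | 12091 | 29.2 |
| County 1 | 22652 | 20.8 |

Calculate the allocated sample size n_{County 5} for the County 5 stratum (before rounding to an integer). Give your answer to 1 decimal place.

38.5

Neyman allocation: nₕ = n·NₕSₕ / Σⱼ NⱼSⱼ.
Σ NⱼSⱼ = 1751·10.4 + 12091·29.2 + 22652·20.8 = 842429.2.
n_{County 5} = 1781·1751·10.4 / 842429.2 = 38.5.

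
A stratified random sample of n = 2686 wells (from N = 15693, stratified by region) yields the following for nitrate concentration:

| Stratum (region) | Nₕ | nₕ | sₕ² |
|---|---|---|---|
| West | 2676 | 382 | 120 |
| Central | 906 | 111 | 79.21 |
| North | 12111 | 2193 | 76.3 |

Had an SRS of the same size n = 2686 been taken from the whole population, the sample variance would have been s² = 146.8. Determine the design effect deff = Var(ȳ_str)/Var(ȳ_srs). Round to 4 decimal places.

0.5935

Var(ȳ_str) = Σ Wₕ²(1−fₕ)sₕ²/nₕ with Wₕ = Nₕ/15693:
  West: (2676/15693)²·(1−382/2676)·120/382 = 0.0078304272
  Central: (906/15693)²·(1−111/906)·79.21/111 = 0.0020870863
  North: (12111/15693)²·(1−2193/12111)·76.3/2193 = 0.016969852
  → Var(ȳ_str) = 0.026887366.
Var(ȳ_srs) = (1 − 2686/15693)·146.8/2686 = 0.045299271.
deff = 0.026887366 / 0.045299271 = 0.5935.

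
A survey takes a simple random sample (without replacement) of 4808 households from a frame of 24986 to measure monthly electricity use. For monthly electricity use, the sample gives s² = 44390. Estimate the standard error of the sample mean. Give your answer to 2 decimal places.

Under SRS without replacement, Var(ȳ) = (1 − f)·s²/n with f = n/N = 4808/24986 = 0.19242776.
Var(ȳ) = (1 − 0.19242776)·44390/4808 = 0.80757224·9.2325291 = 7.4559342.
SE(ȳ) = √(7.4559342) = 2.73.

2.73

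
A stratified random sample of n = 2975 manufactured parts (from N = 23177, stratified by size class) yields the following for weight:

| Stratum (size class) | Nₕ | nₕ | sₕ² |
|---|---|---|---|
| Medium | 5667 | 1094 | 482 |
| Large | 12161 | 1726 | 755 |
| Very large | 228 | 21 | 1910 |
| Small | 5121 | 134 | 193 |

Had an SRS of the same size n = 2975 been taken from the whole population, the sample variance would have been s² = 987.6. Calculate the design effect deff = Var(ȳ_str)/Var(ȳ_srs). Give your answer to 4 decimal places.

Var(ȳ_str) = Σ Wₕ²(1−fₕ)sₕ²/nₕ with Wₕ = Nₕ/23177:
  Medium: (5667/23177)²·(1−1094/5667)·482/1094 = 0.02125542
  Large: (12161/23177)²·(1−1726/12161)·755/1726 = 0.10333643
  Very large: (228/23177)²·(1−21/228)·1910/21 = 0.0079910679
  Small: (5121/23177)²·(1−134/5121)·193/134 = 0.068475027
  → Var(ȳ_str) = 0.20105794.
Var(ȳ_srs) = (1 − 2975/23177)·987.6/2975 = 0.28935518.
deff = 0.20105794 / 0.28935518 = 0.6948.

0.6948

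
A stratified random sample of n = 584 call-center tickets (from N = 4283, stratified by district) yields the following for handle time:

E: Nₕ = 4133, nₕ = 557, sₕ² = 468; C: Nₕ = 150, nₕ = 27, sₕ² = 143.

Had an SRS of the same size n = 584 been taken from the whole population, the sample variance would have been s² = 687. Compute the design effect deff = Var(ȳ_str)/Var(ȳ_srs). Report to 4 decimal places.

0.6716

Var(ȳ_str) = Σ Wₕ²(1−fₕ)sₕ²/nₕ with Wₕ = Nₕ/4283:
  E: (4133/4283)²·(1−557/4133)·468/557 = 0.6769513
  C: (150/4283)²·(1−27/150)·143/27 = 0.0053268749
  → Var(ȳ_str) = 0.68227817.
Var(ȳ_srs) = (1 − 584/4283)·687/584 = 1.0159683.
deff = 0.68227817 / 1.0159683 = 0.6716.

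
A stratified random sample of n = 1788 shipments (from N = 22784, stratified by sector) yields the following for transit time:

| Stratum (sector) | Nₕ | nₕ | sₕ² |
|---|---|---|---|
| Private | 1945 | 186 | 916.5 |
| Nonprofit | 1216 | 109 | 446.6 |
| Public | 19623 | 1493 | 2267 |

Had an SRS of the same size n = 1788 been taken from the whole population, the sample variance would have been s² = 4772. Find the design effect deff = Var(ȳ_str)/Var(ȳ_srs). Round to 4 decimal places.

0.4406

Var(ȳ_str) = Σ Wₕ²(1−fₕ)sₕ²/nₕ with Wₕ = Nₕ/22784:
  Private: (1945/22784)²·(1−186/1945)·916.5/186 = 0.032474691
  Nonprofit: (1216/22784)²·(1−109/1216)·446.6/109 = 0.010624622
  Public: (19623/22784)²·(1−1493/19623)·2267/1493 = 1.0406267
  → Var(ȳ_str) = 1.083726.
Var(ȳ_srs) = (1 − 1788/22784)·4772/1788 = 2.4594586.
deff = 1.083726 / 2.4594586 = 0.4406.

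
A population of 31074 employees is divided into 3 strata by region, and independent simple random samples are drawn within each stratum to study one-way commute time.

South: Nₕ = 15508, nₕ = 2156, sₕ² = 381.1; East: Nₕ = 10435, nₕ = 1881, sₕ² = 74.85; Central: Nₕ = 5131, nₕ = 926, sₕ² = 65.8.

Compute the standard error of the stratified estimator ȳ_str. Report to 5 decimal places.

0.20778

Var(ȳ_str) = Σₕ Wₕ²(1 − fₕ)sₕ²/nₕ with Wₕ = Nₕ/N, N = 31074.
South: Wₕ = 0.49906674; term = 0.49906674²·(1 − 0.13902502)·381.1/2156 = 0.03790513.
East: Wₕ = 0.33581129; term = 0.33581129²·(1 − 0.18025874)·74.85/1881 = 0.0036784968.
Central: Wₕ = 0.16512197; term = 0.16512197²·(1 − 0.18047164)·65.8/926 = 0.0015877737.
Sum = 0.043171401.
SE = √(0.043171401) = 0.20778.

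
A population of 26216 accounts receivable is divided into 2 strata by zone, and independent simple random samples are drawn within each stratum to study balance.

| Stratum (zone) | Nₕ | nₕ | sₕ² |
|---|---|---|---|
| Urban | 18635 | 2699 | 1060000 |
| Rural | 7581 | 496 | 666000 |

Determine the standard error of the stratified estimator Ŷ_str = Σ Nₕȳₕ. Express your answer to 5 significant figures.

Var(Ŷ_str) = Σₕ Nₕ²(1 − fₕ)sₕ²/nₕ.
Urban: 18635²·(1 − 2699/18635)·1060000/2699 = 1.1663038 × 10^11.
Rural: 7581²·(1 − 496/7581)·666000/496 = 7.2120529 × 10^10.
Sum = 1.8875091 × 10^11.
SE = √(1.8875091 × 10^11) = 434450.

434450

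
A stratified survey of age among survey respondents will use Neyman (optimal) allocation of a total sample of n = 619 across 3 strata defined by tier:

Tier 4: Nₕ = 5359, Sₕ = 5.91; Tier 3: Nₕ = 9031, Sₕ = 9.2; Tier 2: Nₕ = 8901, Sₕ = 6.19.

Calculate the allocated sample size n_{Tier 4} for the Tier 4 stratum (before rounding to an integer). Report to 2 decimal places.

Neyman allocation: nₕ = n·NₕSₕ / Σⱼ NⱼSⱼ.
Σ NⱼSⱼ = 5359·5.91 + 9031·9.2 + 8901·6.19 = 169854.08.
n_{Tier 4} = 619·5359·5.91 / 169854.08 = 115.42.

115.42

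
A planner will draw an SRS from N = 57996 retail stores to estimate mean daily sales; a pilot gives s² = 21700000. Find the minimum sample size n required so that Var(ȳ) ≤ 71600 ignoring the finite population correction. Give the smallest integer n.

304

Without fpc, n₀ = s²/D = 21700000/71600 = 303.0726.
Rounding up, n = 304.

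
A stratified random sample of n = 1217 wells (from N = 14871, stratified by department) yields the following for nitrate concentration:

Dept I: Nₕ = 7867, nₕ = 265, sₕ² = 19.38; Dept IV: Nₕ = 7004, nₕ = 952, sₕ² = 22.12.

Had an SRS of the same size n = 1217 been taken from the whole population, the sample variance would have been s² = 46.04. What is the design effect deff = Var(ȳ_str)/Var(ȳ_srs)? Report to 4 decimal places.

Var(ȳ_str) = Σ Wₕ²(1−fₕ)sₕ²/nₕ with Wₕ = Nₕ/14871:
  Dept I: (7867/14871)²·(1−265/7867)·19.38/265 = 0.019777189
  Dept IV: (7004/14871)²·(1−952/7004)·22.12/952 = 0.0044536172
  → Var(ȳ_str) = 0.024230806.
Var(ȳ_srs) = (1 − 1217/14871)·46.04/1217 = 0.034734773.
deff = 0.024230806 / 0.034734773 = 0.6976.

0.6976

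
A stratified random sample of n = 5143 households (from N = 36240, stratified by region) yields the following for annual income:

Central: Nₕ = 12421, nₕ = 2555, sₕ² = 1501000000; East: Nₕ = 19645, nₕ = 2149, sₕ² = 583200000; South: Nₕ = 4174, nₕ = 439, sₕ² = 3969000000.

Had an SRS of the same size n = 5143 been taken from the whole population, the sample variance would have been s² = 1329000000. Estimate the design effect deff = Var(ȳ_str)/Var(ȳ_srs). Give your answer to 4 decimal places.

Var(ȳ_str) = Σ Wₕ²(1−fₕ)sₕ²/nₕ with Wₕ = Nₕ/36240:
  Central: (12421/36240)²·(1−2555/12421)·1501000000/2555 = 54816.472
  East: (19645/36240)²·(1−2149/19645)·583200000/2149 = 71022.43
  South: (4174/36240)²·(1−439/4174)·3969000000/439 = 107320.64
  → Var(ȳ_str) = 233159.54.
Var(ȳ_srs) = (1 − 5143/36240)·1329000000/5143 = 221737.3.
deff = 233159.54 / 221737.3 = 1.0515.

1.0515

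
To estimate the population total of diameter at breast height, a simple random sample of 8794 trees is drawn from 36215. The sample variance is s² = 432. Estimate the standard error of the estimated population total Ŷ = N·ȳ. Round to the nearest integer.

6984

Var(Ŷ) = N²·Var(ȳ) = N²·(1 − n/N)·s²/n.
f = 8794/36215 = 0.24282756; Var(ȳ) = 0.75717244·432/8794 = 0.037195644.
Var(Ŷ) = 36215² · 0.037195644 = 4.8783063 × 10^7.
SE(Ŷ) = √(4.8783063 × 10^7) = 6984.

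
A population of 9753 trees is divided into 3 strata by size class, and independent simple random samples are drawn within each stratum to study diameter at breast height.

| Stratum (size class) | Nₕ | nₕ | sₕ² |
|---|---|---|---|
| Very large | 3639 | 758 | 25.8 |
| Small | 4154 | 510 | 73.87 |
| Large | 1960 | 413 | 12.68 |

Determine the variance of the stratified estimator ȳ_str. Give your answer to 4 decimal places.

0.0278

Var(ȳ_str) = Σₕ Wₕ²(1 − fₕ)sₕ²/nₕ with Wₕ = Nₕ/N, N = 9753.
Very large: Wₕ = 0.37311596; term = 0.37311596²·(1 − 0.20829898)·25.8/758 = 0.0037514518.
Small: Wₕ = 0.42592023; term = 0.42592023²·(1 − 0.12277323)·73.87/510 = 0.023049756.
Large: Wₕ = 0.20096381; term = 0.20096381²·(1 − 0.21071429)·12.68/413 = 9.7867645 × 10^-4.
Sum = 0.027779884.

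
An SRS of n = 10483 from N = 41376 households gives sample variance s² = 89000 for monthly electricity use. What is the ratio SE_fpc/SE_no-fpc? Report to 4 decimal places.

f = n/N = 10483/41376 = 0.25335944.
SE_no-fpc = √(s²/n) = 2.9137495; SE_fpc = √((1−f)s²/n) = 2.5177233.
Ratio = √(1−f) = 0.86408366.

0.8641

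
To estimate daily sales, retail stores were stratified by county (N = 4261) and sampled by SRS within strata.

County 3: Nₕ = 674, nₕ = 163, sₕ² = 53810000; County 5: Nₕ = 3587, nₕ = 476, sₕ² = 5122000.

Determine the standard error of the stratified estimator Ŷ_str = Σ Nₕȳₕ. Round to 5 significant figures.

Var(Ŷ_str) = Σₕ Nₕ²(1 − fₕ)sₕ²/nₕ.
County 3: 674²·(1 − 163/674)·53810000/163 = 1.1369888 × 10^11.
County 5: 3587²·(1 − 476/3587)·5122000/476 = 1.2007816 × 10^11.
Sum = 2.3377704 × 10^11.
SE = √(2.3377704 × 10^11) = 483500.

483500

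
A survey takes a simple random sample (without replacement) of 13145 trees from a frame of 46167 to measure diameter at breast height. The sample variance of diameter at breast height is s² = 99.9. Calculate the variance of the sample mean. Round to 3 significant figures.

Under SRS without replacement, Var(ȳ) = (1 − f)·s²/n with f = n/N = 13145/46167 = 0.28472719.
Var(ȳ) = (1 − 0.28472719)·99.9/13145 = 0.71527281·0.0075998479 = 0.0054359646.

0.00544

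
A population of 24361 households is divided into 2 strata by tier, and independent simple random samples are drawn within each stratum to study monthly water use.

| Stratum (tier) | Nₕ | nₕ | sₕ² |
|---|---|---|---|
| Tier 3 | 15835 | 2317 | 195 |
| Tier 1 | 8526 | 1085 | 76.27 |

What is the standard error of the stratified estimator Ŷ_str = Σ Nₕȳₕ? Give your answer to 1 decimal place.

4740.8

Var(Ŷ_str) = Σₕ Nₕ²(1 − fₕ)sₕ²/nₕ.
Tier 3: 15835²·(1 − 2317/15835)·195/2317 = 1.80152 × 10^7.
Tier 1: 8526²·(1 − 1085/8526)·76.27/1085 = 4.4596486 × 10^6.
Sum = 2.2474849 × 10^7.
SE = √(2.2474849 × 10^7) = 4740.8.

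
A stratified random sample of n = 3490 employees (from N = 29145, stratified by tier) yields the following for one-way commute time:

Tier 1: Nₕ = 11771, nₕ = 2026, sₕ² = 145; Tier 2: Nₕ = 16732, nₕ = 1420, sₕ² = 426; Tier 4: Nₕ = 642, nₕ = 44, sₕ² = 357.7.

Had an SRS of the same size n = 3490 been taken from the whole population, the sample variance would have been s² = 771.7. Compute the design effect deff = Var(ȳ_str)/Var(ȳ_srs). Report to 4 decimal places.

Var(ȳ_str) = Σ Wₕ²(1−fₕ)sₕ²/nₕ with Wₕ = Nₕ/29145:
  Tier 1: (11771/29145)²·(1−2026/11771)·145/2026 = 0.0096648617
  Tier 2: (16732/29145)²·(1−1420/16732)·426/1420 = 0.090484233
  Tier 4: (642/29145)²·(1−44/642)·357.7/44 = 0.0036742978
  → Var(ȳ_str) = 0.10382339.
Var(ȳ_srs) = (1 − 3490/29145)·771.7/3490 = 0.19463952.
deff = 0.10382339 / 0.19463952 = 0.5334.

0.5334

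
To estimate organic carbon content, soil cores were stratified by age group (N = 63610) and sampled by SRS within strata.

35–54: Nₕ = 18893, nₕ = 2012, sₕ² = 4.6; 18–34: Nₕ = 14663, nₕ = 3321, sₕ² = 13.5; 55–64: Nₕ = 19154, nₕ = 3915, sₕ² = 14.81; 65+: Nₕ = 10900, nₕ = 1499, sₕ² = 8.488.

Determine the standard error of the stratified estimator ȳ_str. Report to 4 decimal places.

Var(ȳ_str) = Σₕ Wₕ²(1 − fₕ)sₕ²/nₕ with Wₕ = Nₕ/N, N = 63610.
35–54: Wₕ = 0.29701305; term = 0.29701305²·(1 − 0.10649447)·4.6/2012 = 1.802097 × 10^-4.
18–34: Wₕ = 0.23051407; term = 0.23051407²·(1 − 0.22648844)·13.5/3321 = 1.6708081 × 10^-4.
55–64: Wₕ = 0.30111618; term = 0.30111618²·(1 − 0.20439595)·14.81/3915 = 2.7289052 × 10^-4.
65+: Wₕ = 0.17135670; term = 0.17135670²·(1 − 0.13752294)·8.488/1499 = 1.4340144 × 10^-4.
Sum = 7.6358247 × 10^-4.
SE = √(7.6358247 × 10^-4) = 0.0276.

0.0276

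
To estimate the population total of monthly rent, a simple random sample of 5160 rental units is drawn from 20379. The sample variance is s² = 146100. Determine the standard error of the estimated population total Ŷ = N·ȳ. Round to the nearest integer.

93710

Var(Ŷ) = N²·Var(ȳ) = N²·(1 − n/N)·s²/n.
f = 5160/20379 = 0.25320183; Var(ȳ) = 0.74679817·146100/5160 = 21.144809.
Var(Ŷ) = 20379² · 21.144809 = 8.7815162 × 10^9.
SE(Ŷ) = √(8.7815162 × 10^9) = 93710.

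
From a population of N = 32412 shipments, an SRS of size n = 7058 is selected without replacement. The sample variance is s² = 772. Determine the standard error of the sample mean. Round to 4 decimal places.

Under SRS without replacement, Var(ȳ) = (1 − f)·s²/n with f = n/N = 7058/32412 = 0.21775885.
Var(ȳ) = (1 − 0.21775885)·772/7058 = 0.78224115·0.10937943 = 0.085561089.
SE(ȳ) = √(0.085561089) = 0.2925.

0.2925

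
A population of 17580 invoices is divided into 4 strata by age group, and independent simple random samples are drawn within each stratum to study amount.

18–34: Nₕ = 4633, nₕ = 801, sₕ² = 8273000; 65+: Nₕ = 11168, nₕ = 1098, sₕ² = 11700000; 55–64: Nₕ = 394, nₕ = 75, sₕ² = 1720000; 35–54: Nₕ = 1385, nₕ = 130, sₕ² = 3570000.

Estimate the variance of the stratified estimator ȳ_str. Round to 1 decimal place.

Var(ȳ_str) = Σₕ Wₕ²(1 − fₕ)sₕ²/nₕ with Wₕ = Nₕ/N, N = 17580.
18–34: Wₕ = 0.26353811; term = 0.26353811²·(1 − 0.17289014)·8273000/801 = 593.3085.
65+: Wₕ = 0.63526735; term = 0.63526735²·(1 − 0.09831662)·11700000/1098 = 3877.4897.
55–64: Wₕ = 0.02241183; term = 0.02241183²·(1 − 0.19035533)·1720000/75 = 9.3264496.
35–54: Wₕ = 0.07878271; term = 0.07878271²·(1 − 0.09386282)·3570000/130 = 154.44741.
Sum = 4634.5721.

4634.6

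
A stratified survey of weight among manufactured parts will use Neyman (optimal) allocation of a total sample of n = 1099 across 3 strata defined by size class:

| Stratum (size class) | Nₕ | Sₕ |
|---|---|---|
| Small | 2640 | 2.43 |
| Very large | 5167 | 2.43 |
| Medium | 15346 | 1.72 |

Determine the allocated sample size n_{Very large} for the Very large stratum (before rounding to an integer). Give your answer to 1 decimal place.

304.2

Neyman allocation: nₕ = n·NₕSₕ / Σⱼ NⱼSⱼ.
Σ NⱼSⱼ = 2640·2.43 + 5167·2.43 + 15346·1.72 = 45366.13.
n_{Very large} = 1099·5167·2.43 / 45366.13 = 304.2.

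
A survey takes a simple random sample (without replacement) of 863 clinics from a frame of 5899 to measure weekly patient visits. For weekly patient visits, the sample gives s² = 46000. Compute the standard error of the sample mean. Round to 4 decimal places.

Under SRS without replacement, Var(ȳ) = (1 − f)·s²/n with f = n/N = 863/5899 = 0.14629598.
Var(ȳ) = (1 − 0.14629598)·46000/863 = 0.85370402·53.302433 = 45.504502.
SE(ȳ) = √(45.504502) = 6.7457.

6.7457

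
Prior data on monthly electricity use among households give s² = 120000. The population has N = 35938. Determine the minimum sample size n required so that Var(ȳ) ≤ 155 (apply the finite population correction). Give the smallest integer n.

758

Without fpc, n₀ = s²/D = 120000/155 = 774.1935.
With fpc, (1 − n/N)·s²/n ≤ D requires n ≥ n₀/(1 + n₀/N) = 774.1935/(1 + 774.1935/35938) = 757.8672.
Rounding up, n = 758.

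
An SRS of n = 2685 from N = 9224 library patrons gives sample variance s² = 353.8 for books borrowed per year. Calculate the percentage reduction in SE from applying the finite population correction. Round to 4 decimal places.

15.8031

f = n/N = 2685/9224 = 0.29108846.
SE_no-fpc = √(s²/n) = 0.36300012; SE_fpc = √((1−f)s²/n) = 0.30563479.
Ratio = √(1−f) = 0.84196884. Reduction = 100·(1 − 0.84196884) = 15.8031%.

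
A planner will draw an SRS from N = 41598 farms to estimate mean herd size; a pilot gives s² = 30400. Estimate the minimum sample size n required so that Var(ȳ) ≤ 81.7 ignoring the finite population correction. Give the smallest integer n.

373

Without fpc, n₀ = s²/D = 30400/81.7 = 372.0930.
Rounding up, n = 373.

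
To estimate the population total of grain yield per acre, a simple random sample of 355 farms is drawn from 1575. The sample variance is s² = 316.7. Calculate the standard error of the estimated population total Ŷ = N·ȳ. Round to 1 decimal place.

1309.3

Var(Ŷ) = N²·Var(ȳ) = N²·(1 − n/N)·s²/n.
f = 355/1575 = 0.22539683; Var(ȳ) = 0.77460317·316.7/355 = 0.69103331.
Var(Ŷ) = 1575² · 0.69103331 = 1.7141945 × 10^6.
SE(Ŷ) = √(1.7141945 × 10^6) = 1309.3.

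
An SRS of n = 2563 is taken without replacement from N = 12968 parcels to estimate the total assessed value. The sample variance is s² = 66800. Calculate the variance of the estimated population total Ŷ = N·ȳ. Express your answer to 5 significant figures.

Var(Ŷ) = N²·Var(ȳ) = N²·(1 − n/N)·s²/n.
f = 2563/12968 = 0.19764035; Var(ȳ) = 0.80235965·66800/2563 = 20.912066.
Var(Ŷ) = 12968² · 20.912066 = 3.5167617 × 10^9.

3.5168 × 10^9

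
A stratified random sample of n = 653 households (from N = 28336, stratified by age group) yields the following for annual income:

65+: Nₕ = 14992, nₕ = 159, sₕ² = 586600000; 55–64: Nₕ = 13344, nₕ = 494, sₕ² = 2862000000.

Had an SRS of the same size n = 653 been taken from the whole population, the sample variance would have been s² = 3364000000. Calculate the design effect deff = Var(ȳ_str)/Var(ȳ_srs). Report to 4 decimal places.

Var(ȳ_str) = Σ Wₕ²(1−fₕ)sₕ²/nₕ with Wₕ = Nₕ/28336:
  65+: (14992/28336)²·(1−159/14992)·586600000/159 = 1.0217777 × 10^6
  55–64: (13344/28336)²·(1−494/13344)·2862000000/494 = 1.2372423 × 10^6
  → Var(ȳ_str) = 2.25902 × 10^6.
Var(ȳ_srs) = (1 − 653/28336)·3364000000/653 = 5.0328897 × 10^6.
deff = (2.25902 × 10^6) / (5.0328897 × 10^6) = 0.4489.

0.4489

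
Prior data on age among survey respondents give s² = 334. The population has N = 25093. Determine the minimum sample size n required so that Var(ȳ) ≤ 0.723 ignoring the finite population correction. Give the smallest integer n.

462

Without fpc, n₀ = s²/D = 334/0.723 = 461.9640.
Rounding up, n = 462.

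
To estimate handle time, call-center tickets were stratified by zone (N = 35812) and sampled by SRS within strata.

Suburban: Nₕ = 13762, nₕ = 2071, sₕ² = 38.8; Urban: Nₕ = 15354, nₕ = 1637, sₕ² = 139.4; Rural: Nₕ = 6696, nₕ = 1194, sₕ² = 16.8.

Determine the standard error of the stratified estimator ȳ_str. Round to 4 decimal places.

0.1294

Var(ȳ_str) = Σₕ Wₕ²(1 − fₕ)sₕ²/nₕ with Wₕ = Nₕ/N, N = 35812.
Suburban: Wₕ = 0.38428460; term = 0.38428460²·(1 − 0.15048685)·38.8/2071 = 0.0023503237.
Urban: Wₕ = 0.42873897; term = 0.42873897²·(1 − 0.10661717)·139.4/1637 = 0.0139842.
Rural: Wₕ = 0.18697643; term = 0.18697643²·(1 − 0.17831541)·16.8/1194 = 4.0418839 × 10^-4.
Sum = 0.016738712.
SE = √(0.016738712) = 0.1294.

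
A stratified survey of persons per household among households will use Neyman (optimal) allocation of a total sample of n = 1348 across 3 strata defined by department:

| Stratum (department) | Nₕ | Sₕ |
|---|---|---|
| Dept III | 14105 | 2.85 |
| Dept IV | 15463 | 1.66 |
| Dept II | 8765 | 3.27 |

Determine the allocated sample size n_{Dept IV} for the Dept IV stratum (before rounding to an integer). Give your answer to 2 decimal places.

Neyman allocation: nₕ = n·NₕSₕ / Σⱼ NⱼSⱼ.
Σ NⱼSⱼ = 14105·2.85 + 15463·1.66 + 8765·3.27 = 94529.38.
n_{Dept IV} = 1348·15463·1.66 / 94529.38 = 366.04.

366.04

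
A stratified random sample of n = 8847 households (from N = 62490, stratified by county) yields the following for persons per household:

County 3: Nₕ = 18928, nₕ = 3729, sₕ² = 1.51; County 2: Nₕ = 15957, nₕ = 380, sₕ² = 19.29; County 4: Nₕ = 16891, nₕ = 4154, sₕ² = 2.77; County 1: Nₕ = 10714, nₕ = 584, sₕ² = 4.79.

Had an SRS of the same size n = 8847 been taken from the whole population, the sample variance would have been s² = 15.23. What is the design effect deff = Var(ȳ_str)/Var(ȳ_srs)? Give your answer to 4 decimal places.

2.3858

Var(ȳ_str) = Σ Wₕ²(1−fₕ)sₕ²/nₕ with Wₕ = Nₕ/62490:
  County 3: (18928/62490)²·(1−3729/18928)·1.51/3729 = 2.9832061 × 10^-5
  County 2: (15957/62490)²·(1−380/15957)·19.29/380 = 0.0032311911
  County 4: (16891/62490)²·(1−4154/16891)·2.77/4154 = 3.6737935 × 10^-5
  County 1: (10714/62490)²·(1−584/10714)·4.79/584 = 2.2796213 × 10^-4
  → Var(ȳ_str) = 0.0035257232.
Var(ȳ_srs) = (1 − 8847/62490)·15.23/8847 = 0.0014777685.
deff = 0.0035257232 / 0.0014777685 = 2.3858.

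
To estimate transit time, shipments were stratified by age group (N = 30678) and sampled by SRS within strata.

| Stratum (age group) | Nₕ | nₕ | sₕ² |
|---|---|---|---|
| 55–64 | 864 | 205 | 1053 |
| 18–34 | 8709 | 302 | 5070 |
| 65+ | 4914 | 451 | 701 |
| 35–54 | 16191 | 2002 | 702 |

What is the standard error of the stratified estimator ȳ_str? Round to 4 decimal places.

Var(ȳ_str) = Σₕ Wₕ²(1 − fₕ)sₕ²/nₕ with Wₕ = Nₕ/N, N = 30678.
55–64: Wₕ = 0.02816350; term = 0.02816350²·(1 − 0.23726852)·1053/205 = 0.0031075604.
18–34: Wₕ = 0.28388422; term = 0.28388422²·(1 − 0.03467677)·5070/302 = 1.3060394.
65+: Wₕ = 0.16017993; term = 0.16017993²·(1 − 0.09177859)·701/451 = 0.036220082.
35–54: Wₕ = 0.52777235; term = 0.52777235²·(1 − 0.12364894)·702/2002 = 0.085594215.
Sum = 1.4309613.
SE = √(1.4309613) = 1.1962.

1.1962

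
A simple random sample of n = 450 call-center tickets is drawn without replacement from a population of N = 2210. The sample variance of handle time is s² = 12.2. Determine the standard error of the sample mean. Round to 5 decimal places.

0.14694

Under SRS without replacement, Var(ȳ) = (1 − f)·s²/n with f = n/N = 450/2210 = 0.20361991.
Var(ȳ) = (1 − 0.20361991)·12.2/450 = 0.79638009·0.027111111 = 0.021590749.
SE(ȳ) = √(0.021590749) = 0.14694.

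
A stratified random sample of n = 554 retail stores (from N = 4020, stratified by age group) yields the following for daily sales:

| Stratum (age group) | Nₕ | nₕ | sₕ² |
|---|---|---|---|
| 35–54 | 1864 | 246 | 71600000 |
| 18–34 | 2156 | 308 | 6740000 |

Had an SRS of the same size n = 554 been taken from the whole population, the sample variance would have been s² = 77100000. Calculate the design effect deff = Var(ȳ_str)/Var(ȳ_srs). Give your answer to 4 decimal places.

Var(ȳ_str) = Σ Wₕ²(1−fₕ)sₕ²/nₕ with Wₕ = Nₕ/4020:
  35–54: (1864/4020)²·(1−246/1864)·71600000/246 = 54318.808
  18–34: (2156/4020)²·(1−308/2156)·6740000/308 = 5395.2031
  → Var(ȳ_str) = 59714.011.
Var(ȳ_srs) = (1 − 554/4020)·77100000/554 = 119990.57.
deff = 59714.011 / 119990.57 = 0.4977.

0.4977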